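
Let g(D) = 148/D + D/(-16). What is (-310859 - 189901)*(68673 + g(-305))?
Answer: -4196555295543/122 ≈ -3.4398e+10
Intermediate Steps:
g(D) = 148/D - D/16 (g(D) = 148/D + D*(-1/16) = 148/D - D/16)
(-310859 - 189901)*(68673 + g(-305)) = (-310859 - 189901)*(68673 + (148/(-305) - 1/16*(-305))) = -500760*(68673 + (148*(-1/305) + 305/16)) = -500760*(68673 + (-148/305 + 305/16)) = -500760*(68673 + 90657/4880) = -500760*335214897/4880 = -4196555295543/122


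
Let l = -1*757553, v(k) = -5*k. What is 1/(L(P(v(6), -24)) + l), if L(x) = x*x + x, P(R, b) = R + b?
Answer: -1/754691 ≈ -1.3250e-6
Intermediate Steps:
L(x) = x + x² (L(x) = x² + x = x + x²)
l = -757553
1/(L(P(v(6), -24)) + l) = 1/((-5*6 - 24)*(1 + (-5*6 - 24)) - 757553) = 1/((-30 - 24)*(1 + (-30 - 24)) - 757553) = 1/(-54*(1 - 54) - 757553) = 1/(-54*(-53) - 757553) = 1/(2862 - 757553) = 1/(-754691) = -1/754691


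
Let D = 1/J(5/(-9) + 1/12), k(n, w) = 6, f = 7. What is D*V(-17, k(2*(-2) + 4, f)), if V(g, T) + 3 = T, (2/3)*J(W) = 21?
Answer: 2/21 ≈ 0.095238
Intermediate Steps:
J(W) = 63/2 (J(W) = (3/2)*21 = 63/2)
V(g, T) = -3 + T
D = 2/63 (D = 1/(63/2) = 2/63 ≈ 0.031746)
D*V(-17, k(2*(-2) + 4, f)) = 2*(-3 + 6)/63 = (2/63)*3 = 2/21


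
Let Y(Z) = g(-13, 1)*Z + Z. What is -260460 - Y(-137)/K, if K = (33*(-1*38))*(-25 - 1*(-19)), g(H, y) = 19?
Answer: -489924575/1881 ≈ -2.6046e+5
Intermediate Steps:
K = 7524 (K = (33*(-38))*(-25 + 19) = -1254*(-6) = 7524)
Y(Z) = 20*Z (Y(Z) = 19*Z + Z = 20*Z)
-260460 - Y(-137)/K = -260460 - 20*(-137)/7524 = -260460 - (-2740)/7524 = -260460 - 1*(-685/1881) = -260460 + 685/1881 = -489924575/1881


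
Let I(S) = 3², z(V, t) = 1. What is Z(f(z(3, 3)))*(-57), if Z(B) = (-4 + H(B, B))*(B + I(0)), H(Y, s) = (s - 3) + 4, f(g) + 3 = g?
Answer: 1995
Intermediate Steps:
f(g) = -3 + g
I(S) = 9
H(Y, s) = 1 + s (H(Y, s) = (-3 + s) + 4 = 1 + s)
Z(B) = (-3 + B)*(9 + B) (Z(B) = (-4 + (1 + B))*(B + 9) = (-3 + B)*(9 + B))
Z(f(z(3, 3)))*(-57) = (-27 + (-3 + 1)² + 6*(-3 + 1))*(-57) = (-27 + (-2)² + 6*(-2))*(-57) = (-27 + 4 - 12)*(-57) = -35*(-57) = 1995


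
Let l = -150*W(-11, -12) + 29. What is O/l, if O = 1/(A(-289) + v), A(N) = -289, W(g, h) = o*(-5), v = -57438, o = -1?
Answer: 1/41621167 ≈ 2.4026e-8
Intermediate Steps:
W(g, h) = 5 (W(g, h) = -1*(-5) = 5)
l = -721 (l = -150*5 + 29 = -750 + 29 = -721)
O = -1/57727 (O = 1/(-289 - 57438) = 1/(-57727) = -1/57727 ≈ -1.7323e-5)
O/l = -1/57727/(-721) = -1/57727*(-1/721) = 1/41621167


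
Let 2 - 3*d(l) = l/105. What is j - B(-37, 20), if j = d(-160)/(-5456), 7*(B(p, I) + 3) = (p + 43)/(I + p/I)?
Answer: 5581825/1890504 ≈ 2.9526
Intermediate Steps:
d(l) = 2/3 - l/315 (d(l) = 2/3 - l/(3*105) = 2/3 - l/315)
B(p, I) = -3 + (43 + p)/(7*(I + p/I)) (B(p, I) = -3 + ((p + 43)/(I + p/I))/7 = -3 + ((43 + p)/(I + p/I))/7 = -3 + (43 + p)/(7*(I + p/I)))
j = -37/171864 (j = (2/3 - 1/315*(-160))/(-5456) = (2/3 + 32/63)*(-1/5456) = (74/63)*(-1/5456) = -37/171864 ≈ -0.00021529)
j - B(-37, 20) = -37/171864 - (-21*(-37) - 21*20**2 + 43*20 + 20*(-37))/(7*(-37 + 20**2)) = -37/171864 - (777 - 21*400 + 860 - 740)/(7*(-37 + 400)) = -37/171864 - (777 - 8400 + 860 - 740)/(7*363) = -37/171864 - (-7503)/(7*363) = -37/171864 - 1*(-2501/847) = -37/171864 + 2501/847 = 5581825/1890504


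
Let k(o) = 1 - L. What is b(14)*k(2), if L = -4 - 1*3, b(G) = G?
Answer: 112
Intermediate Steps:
L = -7 (L = -4 - 3 = -7)
k(o) = 8 (k(o) = 1 - 1*(-7) = 1 + 7 = 8)
b(14)*k(2) = 14*8 = 112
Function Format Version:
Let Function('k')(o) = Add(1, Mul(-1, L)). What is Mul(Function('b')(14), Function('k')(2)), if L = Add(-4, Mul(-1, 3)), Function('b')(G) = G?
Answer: 112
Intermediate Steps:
L = -7 (L = Add(-4, -3) = -7)
Function('k')(o) = 8 (Function('k')(o) = Add(1, Mul(-1, -7)) = Add(1, 7) = 8)
Mul(Function('b')(14), Function('k')(2)) = Mul(14, 8) = 112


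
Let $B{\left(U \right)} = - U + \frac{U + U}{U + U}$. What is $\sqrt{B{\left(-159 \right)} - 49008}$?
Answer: $4 i \sqrt{3053} \approx 221.02 i$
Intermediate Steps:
$B{\left(U \right)} = 1 - U$ ($B{\left(U \right)} = - U + \frac{2 U}{2 U} = - U + 2 U \frac{1}{2 U} = - U + 1 = 1 - U$)
$\sqrt{B{\left(-159 \right)} - 49008} = \sqrt{\left(1 - -159\right) - 49008} = \sqrt{\left(1 + 159\right) - 49008} = \sqrt{160 - 49008} = \sqrt{-48848} = 4 i \sqrt{3053}$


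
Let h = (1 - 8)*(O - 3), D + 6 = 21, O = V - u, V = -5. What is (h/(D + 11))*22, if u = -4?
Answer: 308/13 ≈ 23.692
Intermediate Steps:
O = -1 (O = -5 - 1*(-4) = -5 + 4 = -1)
D = 15 (D = -6 + 21 = 15)
h = 28 (h = (1 - 8)*(-1 - 3) = -7*(-4) = 28)
(h/(D + 11))*22 = (28/(15 + 11))*22 = (28/26)*22 = ((1/26)*28)*22 = (14/13)*22 = 308/13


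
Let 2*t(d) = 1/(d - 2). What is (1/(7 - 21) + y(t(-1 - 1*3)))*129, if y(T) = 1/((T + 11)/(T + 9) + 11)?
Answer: 4085/3052 ≈ 1.3385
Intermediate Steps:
t(d) = 1/(2*(-2 + d)) (t(d) = 1/(2*(d - 2)) = 1/(2*(-2 + d)))
y(T) = 1/(11 + (11 + T)/(9 + T)) (y(T) = 1/((11 + T)/(9 + T) + 11) = 1/(11 + (11 + T)/(9 + T)))
(1/(7 - 21) + y(t(-1 - 1*3)))*129 = (1/(7 - 21) + (9 + 1/(2*(-2 + (-1 - 1*3))))/(2*(55 + 6*(1/(2*(-2 + (-1 - 1*3)))))))*129 = (1/(-14) + (9 + 1/(2*(-2 + (-1 - 3))))/(2*(55 + 6*(1/(2*(-2 + (-1 - 3)))))))*129 = (-1/14 + (9 + 1/(2*(-2 - 4)))/(2*(55 + 6*(1/(2*(-2 - 4))))))*129 = (-1/14 + (9 + (½)/(-6))/(2*(55 + 6*((½)/(-6)))))*129 = (-1/14 + (9 + (½)*(-⅙))/(2*(55 + 6*((½)*(-⅙)))))*129 = (-1/14 + (9 - 1/12)/(2*(55 + 6*(-1/12))))*129 = (-1/14 + (½)*(107/12)/(55 - ½))*129 = (-1/14 + (½)*(107/12)/(109/2))*129 = (-1/14 + (½)*(2/109)*(107/12))*129 = (-1/14 + 107/1308)*129 = (95/9156)*129 = 4085/3052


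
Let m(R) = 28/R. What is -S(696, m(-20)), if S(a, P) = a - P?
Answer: -3487/5 ≈ -697.40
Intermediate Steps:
-S(696, m(-20)) = -(696 - 28/(-20)) = -(696 - 28*(-1)/20) = -(696 - 1*(-7/5)) = -(696 + 7/5) = -1*3487/5 = -3487/5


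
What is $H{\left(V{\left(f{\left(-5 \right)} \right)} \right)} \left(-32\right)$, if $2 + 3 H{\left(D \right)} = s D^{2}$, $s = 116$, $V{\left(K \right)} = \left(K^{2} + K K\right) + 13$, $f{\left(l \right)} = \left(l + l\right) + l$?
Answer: $-265245888$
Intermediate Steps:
$f{\left(l \right)} = 3 l$ ($f{\left(l \right)} = 2 l + l = 3 l$)
$V{\left(K \right)} = 13 + 2 K^{2}$ ($V{\left(K \right)} = \left(K^{2} + K^{2}\right) + 13 = 2 K^{2} + 13 = 13 + 2 K^{2}$)
$H{\left(D \right)} = - \frac{2}{3} + \frac{116 D^{2}}{3}$
$H{\left(V{\left(f{\left(-5 \right)} \right)} \right)} \left(-32\right) = \left(- \frac{2}{3} + \frac{116 \left(13 + 2 \left(3 \left(-5\right)\right)^{2}\right)^{2}}{3}\right) \left(-32\right) = \left(- \frac{2}{3} + \frac{116 \left(13 + 2 \left(-15\right)^{2}\right)^{2}}{3}\right) \left(-32\right) = \left(- \frac{2}{3} + \frac{116 \left(13 + 2 \cdot 225\right)^{2}}{3}\right) \left(-32\right) = \left(- \frac{2}{3} + \frac{116 \left(13 + 450\right)^{2}}{3}\right) \left(-32\right) = \left(- \frac{2}{3} + \frac{116 \cdot 463^{2}}{3}\right) \left(-32\right) = \left(- \frac{2}{3} + \frac{116}{3} \cdot 214369\right) \left(-32\right) = \left(- \frac{2}{3} + \frac{24866804}{3}\right) \left(-32\right) = 8288934 \left(-32\right) = -265245888$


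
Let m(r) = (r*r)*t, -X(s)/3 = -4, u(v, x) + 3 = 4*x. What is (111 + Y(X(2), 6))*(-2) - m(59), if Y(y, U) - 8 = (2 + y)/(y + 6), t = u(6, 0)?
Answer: 91831/9 ≈ 10203.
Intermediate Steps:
u(v, x) = -3 + 4*x
t = -3 (t = -3 + 4*0 = -3 + 0 = -3)
X(s) = 12 (X(s) = -3*(-4) = 12)
Y(y, U) = 8 + (2 + y)/(6 + y) (Y(y, U) = 8 + (2 + y)/(y + 6) = 8 + (2 + y)/(6 + y))
m(r) = -3*r**2 (m(r) = (r*r)*(-3) = r**2*(-3) = -3*r**2)
(111 + Y(X(2), 6))*(-2) - m(59) = (111 + (50 + 9*12)/(6 + 12))*(-2) - (-3)*59**2 = (111 + (50 + 108)/18)*(-2) - (-3)*3481 = (111 + (1/18)*158)*(-2) - 1*(-10443) = (111 + 79/9)*(-2) + 10443 = (1078/9)*(-2) + 10443 = -2156/9 + 10443 = 91831/9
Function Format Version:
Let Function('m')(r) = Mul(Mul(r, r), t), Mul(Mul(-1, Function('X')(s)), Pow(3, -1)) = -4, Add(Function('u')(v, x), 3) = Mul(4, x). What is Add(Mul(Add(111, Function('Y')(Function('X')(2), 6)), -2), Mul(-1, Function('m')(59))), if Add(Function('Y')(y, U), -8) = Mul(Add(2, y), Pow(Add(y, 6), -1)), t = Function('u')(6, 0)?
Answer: Rational(91831, 9) ≈ 10203.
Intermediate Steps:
Function('u')(v, x) = Add(-3, Mul(4, x))
t = -3 (t = Add(-3, Mul(4, 0)) = Add(-3, 0) = -3)
Function('X')(s) = 12 (Function('X')(s) = Mul(-3, -4) = 12)
Function('Y')(y, U) = Add(8, Mul(Pow(Add(6, y), -1), Add(2, y))) (Function('Y')(y, U) = Add(8, Mul(Add(2, y), Pow(Add(y, 6), -1))) = Add(8, Mul(Add(2, y), Pow(Add(6, y), -1))) = Add(8, Mul(Pow(Add(6, y), -1), Add(2, y))))
Function('m')(r) = Mul(-3, Pow(r, 2)) (Function('m')(r) = Mul(Mul(r, r), -3) = Mul(Pow(r, 2), -3) = Mul(-3, Pow(r, 2)))
Add(Mul(Add(111, Function('Y')(Function('X')(2), 6)), -2), Mul(-1, Function('m')(59))) = Add(Mul(Add(111, Mul(Pow(Add(6, 12), -1), Add(50, Mul(9, 12)))), -2), Mul(-1, Mul(-3, Pow(59, 2)))) = Add(Mul(Add(111, Mul(Pow(18, -1), Add(50, 108))), -2), Mul(-1, Mul(-3, 3481))) = Add(Mul(Add(111, Mul(Rational(1, 18), 158)), -2), Mul(-1, -10443)) = Add(Mul(Add(111, Rational(79, 9)), -2), 10443) = Add(Mul(Rational(1078, 9), -2), 10443) = Add(Rational(-2156, 9), 10443) = Rational(91831, 9)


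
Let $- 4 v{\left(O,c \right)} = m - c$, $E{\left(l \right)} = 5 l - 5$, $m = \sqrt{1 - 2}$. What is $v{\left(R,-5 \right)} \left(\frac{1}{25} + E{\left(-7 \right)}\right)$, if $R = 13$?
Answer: $\frac{999}{20} + \frac{999 i}{100} \approx 49.95 + 9.99 i$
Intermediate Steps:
$m = i$ ($m = \sqrt{-1} = i \approx 1.0 i$)
$E{\left(l \right)} = -5 + 5 l$
$v{\left(O,c \right)} = - \frac{i}{4} + \frac{c}{4}$ ($v{\left(O,c \right)} = - \frac{i - c}{4} = - \frac{i}{4} + \frac{c}{4}$)
$v{\left(R,-5 \right)} \left(\frac{1}{25} + E{\left(-7 \right)}\right) = \left(- \frac{i}{4} + \frac{1}{4} \left(-5\right)\right) \left(\frac{1}{25} + \left(-5 + 5 \left(-7\right)\right)\right) = \left(- \frac{i}{4} - \frac{5}{4}\right) \left(\frac{1}{25} - 40\right) = \left(- \frac{5}{4} - \frac{i}{4}\right) \left(\frac{1}{25} - 40\right) = \left(- \frac{5}{4} - \frac{i}{4}\right) \left(- \frac{999}{25}\right) = \frac{999}{20} + \frac{999 i}{100}$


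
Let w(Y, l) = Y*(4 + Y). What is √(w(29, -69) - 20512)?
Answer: I*√19555 ≈ 139.84*I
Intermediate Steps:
√(w(29, -69) - 20512) = √(29*(4 + 29) - 20512) = √(29*33 - 20512) = √(957 - 20512) = √(-19555) = I*√19555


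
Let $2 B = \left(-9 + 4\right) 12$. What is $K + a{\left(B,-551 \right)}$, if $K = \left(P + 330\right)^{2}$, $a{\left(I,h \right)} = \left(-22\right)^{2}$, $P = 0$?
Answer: $109384$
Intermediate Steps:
$B = -30$ ($B = \frac{\left(-9 + 4\right) 12}{2} = \frac{\left(-5\right) 12}{2} = \frac{1}{2} \left(-60\right) = -30$)
$a{\left(I,h \right)} = 484$
$K = 108900$ ($K = \left(0 + 330\right)^{2} = 330^{2} = 108900$)
$K + a{\left(B,-551 \right)} = 108900 + 484 = 109384$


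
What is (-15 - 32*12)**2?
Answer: 159201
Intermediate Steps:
(-15 - 32*12)**2 = (-15 - 384)**2 = (-399)**2 = 159201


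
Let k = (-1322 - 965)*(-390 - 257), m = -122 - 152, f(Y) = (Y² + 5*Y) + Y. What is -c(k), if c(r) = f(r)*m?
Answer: 599919825670270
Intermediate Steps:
f(Y) = Y² + 6*Y
m = -274
k = 1479689 (k = -2287*(-647) = 1479689)
c(r) = -274*r*(6 + r) (c(r) = (r*(6 + r))*(-274) = -274*r*(6 + r))
-c(k) = -(-274)*1479689*(6 + 1479689) = -(-274)*1479689*1479695 = -1*(-599919825670270) = 599919825670270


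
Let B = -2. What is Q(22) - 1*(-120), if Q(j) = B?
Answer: 118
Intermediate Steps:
Q(j) = -2
Q(22) - 1*(-120) = -2 - 1*(-120) = -2 + 120 = 118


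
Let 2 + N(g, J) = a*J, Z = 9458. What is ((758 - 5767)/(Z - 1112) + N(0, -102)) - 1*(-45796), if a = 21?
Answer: 364314583/8346 ≈ 43651.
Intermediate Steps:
N(g, J) = -2 + 21*J
((758 - 5767)/(Z - 1112) + N(0, -102)) - 1*(-45796) = ((758 - 5767)/(9458 - 1112) + (-2 + 21*(-102))) - 1*(-45796) = (-5009/8346 + (-2 - 2142)) + 45796 = (-5009*1/8346 - 2144) + 45796 = (-5009/8346 - 2144) + 45796 = -17898833/8346 + 45796 = 364314583/8346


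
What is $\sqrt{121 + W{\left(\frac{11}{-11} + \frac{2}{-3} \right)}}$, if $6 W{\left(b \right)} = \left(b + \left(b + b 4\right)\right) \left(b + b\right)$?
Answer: $\frac{\sqrt{1139}}{3} \approx 11.25$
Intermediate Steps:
$W{\left(b \right)} = 2 b^{2}$ ($W{\left(b \right)} = \frac{\left(b + \left(b + b 4\right)\right) \left(b + b\right)}{6} = \frac{\left(b + \left(b + 4 b\right)\right) 2 b}{6} = \frac{\left(b + 5 b\right) 2 b}{6} = \frac{6 b 2 b}{6} = \frac{12 b^{2}}{6} = 2 b^{2}$)
$\sqrt{121 + W{\left(\frac{11}{-11} + \frac{2}{-3} \right)}} = \sqrt{121 + 2 \left(\frac{11}{-11} + \frac{2}{-3}\right)^{2}} = \sqrt{121 + 2 \left(11 \left(- \frac{1}{11}\right) + 2 \left(- \frac{1}{3}\right)\right)^{2}} = \sqrt{121 + 2 \left(-1 - \frac{2}{3}\right)^{2}} = \sqrt{121 + 2 \left(- \frac{5}{3}\right)^{2}} = \sqrt{121 + 2 \cdot \frac{25}{9}} = \sqrt{121 + \frac{50}{9}} = \sqrt{\frac{1139}{9}} = \frac{\sqrt{1139}}{3}$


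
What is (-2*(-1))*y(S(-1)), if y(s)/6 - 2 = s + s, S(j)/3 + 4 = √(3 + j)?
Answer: -264 + 72*√2 ≈ -162.18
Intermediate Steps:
S(j) = -12 + 3*√(3 + j)
y(s) = 12 + 12*s (y(s) = 12 + 6*(s + s) = 12 + 6*(2*s) = 12 + 12*s)
(-2*(-1))*y(S(-1)) = (-2*(-1))*(12 + 12*(-12 + 3*√(3 - 1))) = 2*(12 + 12*(-12 + 3*√2)) = 2*(12 + (-144 + 36*√2)) = 2*(-132 + 36*√2) = -264 + 72*√2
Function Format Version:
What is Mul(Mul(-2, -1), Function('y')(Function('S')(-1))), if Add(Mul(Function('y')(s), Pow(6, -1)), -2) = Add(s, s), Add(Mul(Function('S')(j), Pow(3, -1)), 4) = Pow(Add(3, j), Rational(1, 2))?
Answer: Add(-264, Mul(72, Pow(2, Rational(1, 2)))) ≈ -162.18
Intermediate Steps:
Function('S')(j) = Add(-12, Mul(3, Pow(Add(3, j), Rational(1, 2))))
Function('y')(s) = Add(12, Mul(12, s)) (Function('y')(s) = Add(12, Mul(6, Add(s, s))) = Add(12, Mul(6, Mul(2, s))) = Add(12, Mul(12, s)))
Mul(Mul(-2, -1), Function('y')(Function('S')(-1))) = Mul(Mul(-2, -1), Add(12, Mul(12, Add(-12, Mul(3, Pow(Add(3, -1), Rational(1, 2))))))) = Mul(2, Add(12, Mul(12, Add(-12, Mul(3, Pow(2, Rational(1, 2))))))) = Mul(2, Add(12, Add(-144, Mul(36, Pow(2, Rational(1, 2)))))) = Mul(2, Add(-132, Mul(36, Pow(2, Rational(1, 2))))) = Add(-264, Mul(72, Pow(2, Rational(1, 2))))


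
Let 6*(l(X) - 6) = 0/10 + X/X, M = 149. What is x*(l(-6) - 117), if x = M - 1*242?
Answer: 20615/2 ≈ 10308.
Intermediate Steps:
l(X) = 37/6 (l(X) = 6 + (0/10 + X/X)/6 = 6 + (0*(1/10) + 1)/6 = 6 + (0 + 1)/6 = 6 + (1/6)*1 = 6 + 1/6 = 37/6)
x = -93 (x = 149 - 1*242 = 149 - 242 = -93)
x*(l(-6) - 117) = -93*(37/6 - 117) = -93*(-665/6) = 20615/2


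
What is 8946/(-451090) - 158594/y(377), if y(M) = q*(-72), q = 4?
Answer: 17884397753/32478480 ≈ 550.65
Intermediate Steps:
y(M) = -288 (y(M) = 4*(-72) = -288)
8946/(-451090) - 158594/y(377) = 8946/(-451090) - 158594/(-288) = 8946*(-1/451090) - 158594*(-1/288) = -4473/225545 + 79297/144 = 17884397753/32478480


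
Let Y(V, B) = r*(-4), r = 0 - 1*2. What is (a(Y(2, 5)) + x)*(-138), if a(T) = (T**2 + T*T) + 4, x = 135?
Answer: -36846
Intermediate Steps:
r = -2 (r = 0 - 2 = -2)
Y(V, B) = 8 (Y(V, B) = -2*(-4) = 8)
a(T) = 4 + 2*T**2 (a(T) = (T**2 + T**2) + 4 = 2*T**2 + 4 = 4 + 2*T**2)
(a(Y(2, 5)) + x)*(-138) = ((4 + 2*8**2) + 135)*(-138) = ((4 + 2*64) + 135)*(-138) = ((4 + 128) + 135)*(-138) = (132 + 135)*(-138) = 267*(-138) = -36846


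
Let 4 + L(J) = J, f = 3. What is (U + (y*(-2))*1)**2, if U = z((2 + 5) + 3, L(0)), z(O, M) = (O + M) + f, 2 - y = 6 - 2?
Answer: 169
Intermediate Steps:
L(J) = -4 + J
y = -2 (y = 2 - (6 - 2) = 2 - 1*4 = 2 - 4 = -2)
z(O, M) = 3 + M + O (z(O, M) = (O + M) + 3 = (M + O) + 3 = 3 + M + O)
U = 9 (U = 3 + (-4 + 0) + ((2 + 5) + 3) = 3 - 4 + (7 + 3) = 3 - 4 + 10 = 9)
(U + (y*(-2))*1)**2 = (9 - 2*(-2)*1)**2 = (9 + 4*1)**2 = (9 + 4)**2 = 13**2 = 169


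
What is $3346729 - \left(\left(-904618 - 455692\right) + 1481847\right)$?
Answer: $3225192$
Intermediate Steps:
$3346729 - \left(\left(-904618 - 455692\right) + 1481847\right) = 3346729 - \left(-1360310 + 1481847\right) = 3346729 - 121537 = 3225192$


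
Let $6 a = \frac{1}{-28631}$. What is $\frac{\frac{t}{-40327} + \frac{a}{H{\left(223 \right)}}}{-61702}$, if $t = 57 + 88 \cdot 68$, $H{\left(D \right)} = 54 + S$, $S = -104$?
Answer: $\frac{7412560139}{3053197431324600} \approx 2.4278 \cdot 10^{-6}$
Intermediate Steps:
$H{\left(D \right)} = -50$ ($H{\left(D \right)} = 54 - 104 = -50$)
$t = 6041$ ($t = 57 + 5984 = 6041$)
$a = - \frac{1}{171786}$ ($a = \frac{1}{6 \left(-28631\right)} = \frac{1}{6} \left(- \frac{1}{28631}\right) = - \frac{1}{171786} \approx -5.8212 \cdot 10^{-6}$)
$\frac{\frac{t}{-40327} + \frac{a}{H{\left(223 \right)}}}{-61702} = \frac{\frac{6041}{-40327} - \frac{1}{171786 \left(-50\right)}}{-61702} = \left(6041 \left(- \frac{1}{40327}\right) - - \frac{1}{8589300}\right) \left(- \frac{1}{61702}\right) = \left(- \frac{863}{5761} + \frac{1}{8589300}\right) \left(- \frac{1}{61702}\right) = \left(- \frac{7412560139}{49482957300}\right) \left(- \frac{1}{61702}\right) = \frac{7412560139}{3053197431324600}$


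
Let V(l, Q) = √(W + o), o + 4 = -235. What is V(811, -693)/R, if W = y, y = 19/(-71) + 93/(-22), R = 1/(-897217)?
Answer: -897217*I*√594089518/1562 ≈ -1.4e+7*I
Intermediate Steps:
o = -239 (o = -4 - 235 = -239)
R = -1/897217 ≈ -1.1146e-6
y = -7021/1562 (y = 19*(-1/71) + 93*(-1/22) = -19/71 - 93/22 = -7021/1562 ≈ -4.4949)
W = -7021/1562 ≈ -4.4949
V(l, Q) = I*√594089518/1562 (V(l, Q) = √(-7021/1562 - 239) = √(-380339/1562) = I*√594089518/1562)
V(811, -693)/R = (I*√594089518/1562)/(-1/897217) = (I*√594089518/1562)*(-897217) = -897217*I*√594089518/1562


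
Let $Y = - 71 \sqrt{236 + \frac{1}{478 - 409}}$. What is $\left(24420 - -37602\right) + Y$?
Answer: $62022 - \frac{71 \sqrt{1123665}}{69} \approx 60931.0$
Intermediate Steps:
$Y = - \frac{71 \sqrt{1123665}}{69}$ ($Y = - 71 \sqrt{236 + \frac{1}{69}} = - 71 \sqrt{\frac{16285}{69}} = - 71 \frac{\sqrt{1123665}}{69} = - \frac{71 \sqrt{1123665}}{69} \approx -1090.8$)
$\left(24420 - -37602\right) + Y = \left(24420 - -37602\right) - \frac{71 \sqrt{1123665}}{69} = \left(24420 + 37602\right) - \frac{71 \sqrt{1123665}}{69} = 62022 - \frac{71 \sqrt{1123665}}{69}$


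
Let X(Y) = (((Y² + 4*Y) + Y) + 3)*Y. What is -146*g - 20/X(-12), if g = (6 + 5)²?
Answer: -4610821/261 ≈ -17666.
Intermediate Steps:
X(Y) = Y*(3 + Y² + 5*Y) (X(Y) = ((Y² + 5*Y) + 3)*Y = (3 + Y² + 5*Y)*Y = Y*(3 + Y² + 5*Y))
g = 121 (g = 11² = 121)
-146*g - 20/X(-12) = -146*121 - 20*(-1/(12*(3 + (-12)² + 5*(-12)))) = -17666 - 20*(-1/(12*(3 + 144 - 60))) = -17666 - 20/((-12*87)) = -17666 - 20/(-1044) = -17666 - 20*(-1/1044) = -17666 + 5/261 = -4610821/261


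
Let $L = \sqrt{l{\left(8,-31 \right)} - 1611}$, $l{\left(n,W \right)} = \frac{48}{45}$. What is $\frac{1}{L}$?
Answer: $- \frac{i \sqrt{362235}}{24149} \approx - 0.024923 i$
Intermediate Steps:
$l{\left(n,W \right)} = \frac{16}{15}$ ($l{\left(n,W \right)} = 48 \cdot \frac{1}{45} = \frac{16}{15}$)
$L = \frac{i \sqrt{362235}}{15}$ ($L = \sqrt{\frac{16}{15} - 1611} = \sqrt{- \frac{24149}{15}} = \frac{i \sqrt{362235}}{15} \approx 40.124 i$)
$\frac{1}{L} = \frac{1}{\frac{1}{15} i \sqrt{362235}} = - \frac{i \sqrt{362235}}{24149}$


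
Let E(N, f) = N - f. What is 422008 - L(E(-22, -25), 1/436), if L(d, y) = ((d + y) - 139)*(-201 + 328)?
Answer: 191525953/436 ≈ 4.3928e+5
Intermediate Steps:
L(d, y) = -17653 + 127*d + 127*y (L(d, y) = (-139 + d + y)*127 = -17653 + 127*d + 127*y)
422008 - L(E(-22, -25), 1/436) = 422008 - (-17653 + 127*(-22 - 1*(-25)) + 127/436) = 422008 - (-17653 + 127*(-22 + 25) + 127*(1/436)) = 422008 - (-17653 + 127*3 + 127/436) = 422008 - (-17653 + 381 + 127/436) = 422008 - 1*(-7530465/436) = 422008 + 7530465/436 = 191525953/436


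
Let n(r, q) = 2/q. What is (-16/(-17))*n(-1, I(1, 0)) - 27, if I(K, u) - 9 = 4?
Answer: -5935/221 ≈ -26.855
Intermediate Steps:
I(K, u) = 13 (I(K, u) = 9 + 4 = 13)
(-16/(-17))*n(-1, I(1, 0)) - 27 = (-16/(-17))*(2/13) - 27 = (-16*(-1/17))*(2*(1/13)) - 27 = (16/17)*(2/13) - 27 = 32/221 - 27 = -5935/221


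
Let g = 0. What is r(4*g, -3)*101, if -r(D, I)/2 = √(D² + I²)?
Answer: -606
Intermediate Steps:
r(D, I) = -2*√(D² + I²)
r(4*g, -3)*101 = -2*√((4*0)² + (-3)²)*101 = -2*√(0² + 9)*101 = -2*√(0 + 9)*101 = -2*√9*101 = -2*3*101 = -6*101 = -606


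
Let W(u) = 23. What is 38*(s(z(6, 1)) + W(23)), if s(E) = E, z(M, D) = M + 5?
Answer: 1292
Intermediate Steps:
z(M, D) = 5 + M
38*(s(z(6, 1)) + W(23)) = 38*((5 + 6) + 23) = 38*(11 + 23) = 38*34 = 1292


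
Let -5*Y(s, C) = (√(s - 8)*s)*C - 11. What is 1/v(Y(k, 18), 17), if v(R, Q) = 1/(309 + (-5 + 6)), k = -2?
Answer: 310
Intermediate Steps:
Y(s, C) = 11/5 - C*s*√(-8 + s)/5 (Y(s, C) = -((√(s - 8)*s)*C - 11)/5 = -((√(-8 + s)*s)*C - 11)/5 = -((s*√(-8 + s))*C - 11)/5 = -(C*s*√(-8 + s) - 11)/5 = -(-11 + C*s*√(-8 + s))/5 = 11/5 - C*s*√(-8 + s)/5)
v(R, Q) = 1/310 (v(R, Q) = 1/(309 + 1) = 1/310)
1/v(Y(k, 18), 17) = 1/(1/310) = 310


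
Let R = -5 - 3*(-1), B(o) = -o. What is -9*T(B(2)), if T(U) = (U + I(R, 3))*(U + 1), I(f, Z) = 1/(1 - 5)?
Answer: -81/4 ≈ -20.250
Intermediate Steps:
R = -2 (R = -5 + 3 = -2)
I(f, Z) = -1/4 (I(f, Z) = 1/(-4) = -1/4)
T(U) = (1 + U)*(-1/4 + U) (T(U) = (U - 1/4)*(U + 1) = (-1/4 + U)*(1 + U) = (1 + U)*(-1/4 + U))
-9*T(B(2)) = -9*(-1/4 + (-1*2)**2 + 3*(-1*2)/4) = -9*(-1/4 + (-2)**2 + (3/4)*(-2)) = -9*(-1/4 + 4 - 3/2) = -9*9/4 = -81/4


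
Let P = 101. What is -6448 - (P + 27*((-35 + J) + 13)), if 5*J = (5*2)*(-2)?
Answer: -5847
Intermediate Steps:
J = -4 (J = ((5*2)*(-2))/5 = (10*(-2))/5 = (⅕)*(-20) = -4)
-6448 - (P + 27*((-35 + J) + 13)) = -6448 - (101 + 27*((-35 - 4) + 13)) = -6448 - (101 + 27*(-39 + 13)) = -6448 - (101 + 27*(-26)) = -6448 - (101 - 702) = -6448 - 1*(-601) = -6448 + 601 = -5847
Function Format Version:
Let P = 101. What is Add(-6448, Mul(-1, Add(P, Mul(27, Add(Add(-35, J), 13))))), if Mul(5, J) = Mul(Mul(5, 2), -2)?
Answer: -5847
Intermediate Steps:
J = -4 (J = Mul(Rational(1, 5), Mul(Mul(5, 2), -2)) = Mul(Rational(1, 5), Mul(10, -2)) = Mul(Rational(1, 5), -20) = -4)
Add(-6448, Mul(-1, Add(P, Mul(27, Add(Add(-35, J), 13))))) = Add(-6448, Mul(-1, Add(101, Mul(27, Add(Add(-35, -4), 13))))) = Add(-6448, Mul(-1, Add(101, Mul(27, Add(-39, 13))))) = Add(-6448, Mul(-1, Add(101, Mul(27, -26)))) = Add(-6448, Mul(-1, Add(101, -702))) = Add(-6448, Mul(-1, -601)) = Add(-6448, 601) = -5847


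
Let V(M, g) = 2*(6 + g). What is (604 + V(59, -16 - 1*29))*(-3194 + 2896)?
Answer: -156748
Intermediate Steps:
V(M, g) = 12 + 2*g
(604 + V(59, -16 - 1*29))*(-3194 + 2896) = (604 + (12 + 2*(-16 - 1*29)))*(-3194 + 2896) = (604 + (12 + 2*(-16 - 29)))*(-298) = (604 + (12 + 2*(-45)))*(-298) = (604 + (12 - 90))*(-298) = (604 - 78)*(-298) = 526*(-298) = -156748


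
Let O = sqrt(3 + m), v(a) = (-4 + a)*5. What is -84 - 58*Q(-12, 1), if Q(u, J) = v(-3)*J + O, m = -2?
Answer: 1888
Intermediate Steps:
v(a) = -20 + 5*a
O = 1 (O = sqrt(3 - 2) = sqrt(1) = 1)
Q(u, J) = 1 - 35*J (Q(u, J) = (-20 + 5*(-3))*J + 1 = (-20 - 15)*J + 1 = -35*J + 1 = 1 - 35*J)
-84 - 58*Q(-12, 1) = -84 - 58*(1 - 35*1) = -84 - 58*(1 - 35) = -84 - 58*(-34) = -84 + 1972 = 1888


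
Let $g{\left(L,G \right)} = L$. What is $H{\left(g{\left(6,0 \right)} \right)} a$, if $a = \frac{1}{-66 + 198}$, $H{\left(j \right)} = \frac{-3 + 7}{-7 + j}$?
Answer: $- \frac{1}{33} \approx -0.030303$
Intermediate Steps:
$H{\left(j \right)} = \frac{4}{-7 + j}$
$a = \frac{1}{132} \approx 0.0075758$
$H{\left(g{\left(6,0 \right)} \right)} a = \frac{4}{-7 + 6} \cdot \frac{1}{132} = \frac{4}{-1} \cdot \frac{1}{132} = 4 \left(-1\right) \frac{1}{132} = \left(-4\right) \frac{1}{132} = - \frac{1}{33}$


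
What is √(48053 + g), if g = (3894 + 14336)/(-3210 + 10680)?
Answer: √2979485362/249 ≈ 219.22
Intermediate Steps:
g = 1823/747 (g = 18230/7470 = 18230*(1/7470) = 1823/747 ≈ 2.4404)
√(48053 + g) = √(48053 + 1823/747) = √(35897414/747) = √2979485362/249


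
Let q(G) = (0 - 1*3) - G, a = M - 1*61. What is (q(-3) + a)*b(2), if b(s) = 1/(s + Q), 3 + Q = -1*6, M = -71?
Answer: 132/7 ≈ 18.857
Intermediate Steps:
a = -132 (a = -71 - 1*61 = -71 - 61 = -132)
Q = -9 (Q = -3 - 1*6 = -3 - 6 = -9)
q(G) = -3 - G (q(G) = (0 - 3) - G = -3 - G)
b(s) = 1/(-9 + s) (b(s) = 1/(s - 9) = 1/(-9 + s))
(q(-3) + a)*b(2) = ((-3 - 1*(-3)) - 132)/(-9 + 2) = ((-3 + 3) - 132)/(-7) = (0 - 132)*(-⅐) = -132*(-⅐) = 132/7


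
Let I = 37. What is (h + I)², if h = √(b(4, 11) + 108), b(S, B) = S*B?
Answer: 1521 + 148*√38 ≈ 2433.3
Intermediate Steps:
b(S, B) = B*S
h = 2*√38 (h = √(11*4 + 108) = √(44 + 108) = √152 = 2*√38 ≈ 12.329)
(h + I)² = (2*√38 + 37)² = (37 + 2*√38)²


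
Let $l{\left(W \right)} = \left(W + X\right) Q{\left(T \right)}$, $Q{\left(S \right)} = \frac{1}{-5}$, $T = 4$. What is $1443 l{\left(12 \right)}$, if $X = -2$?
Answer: $-2886$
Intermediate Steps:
$Q{\left(S \right)} = - \frac{1}{5}$
$l{\left(W \right)} = \frac{2}{5} - \frac{W}{5}$ ($l{\left(W \right)} = \left(W - 2\right) \left(- \frac{1}{5}\right) = \left(-2 + W\right) \left(- \frac{1}{5}\right) = \frac{2}{5} - \frac{W}{5}$)
$1443 l{\left(12 \right)} = 1443 \left(\frac{2}{5} - \frac{12}{5}\right) = 1443 \left(-2\right) = -2886$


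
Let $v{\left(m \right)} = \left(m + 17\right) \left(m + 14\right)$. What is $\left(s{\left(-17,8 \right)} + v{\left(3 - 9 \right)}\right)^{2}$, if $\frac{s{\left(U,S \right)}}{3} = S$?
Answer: $12544$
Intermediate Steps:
$s{\left(U,S \right)} = 3 S$
$v{\left(m \right)} = \left(14 + m\right) \left(17 + m\right)$ ($v{\left(m \right)} = \left(17 + m\right) \left(14 + m\right) = \left(14 + m\right) \left(17 + m\right)$)
$\left(s{\left(-17,8 \right)} + v{\left(3 - 9 \right)}\right)^{2} = \left(3 \cdot 8 + \left(238 + \left(3 - 9\right)^{2} + 31 \left(3 - 9\right)\right)\right)^{2} = \left(24 + \left(238 + \left(-6\right)^{2} + 31 \left(-6\right)\right)\right)^{2} = \left(24 + \left(238 + 36 - 186\right)\right)^{2} = \left(24 + 88\right)^{2} = 112^{2} = 12544$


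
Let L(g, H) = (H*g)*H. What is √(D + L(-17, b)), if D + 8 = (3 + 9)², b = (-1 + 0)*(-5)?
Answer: 17*I ≈ 17.0*I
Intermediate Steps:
b = 5 (b = -1*(-5) = 5)
D = 136 (D = -8 + (3 + 9)² = -8 + 12² = -8 + 144 = 136)
L(g, H) = g*H²
√(D + L(-17, b)) = √(136 - 17*5²) = √(136 - 17*25) = √(136 - 425) = √(-289) = 17*I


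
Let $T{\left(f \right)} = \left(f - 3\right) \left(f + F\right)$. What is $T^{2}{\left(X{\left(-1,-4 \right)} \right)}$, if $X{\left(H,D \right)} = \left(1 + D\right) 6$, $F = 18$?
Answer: $0$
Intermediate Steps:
$X{\left(H,D \right)} = 6 + 6 D$
$T{\left(f \right)} = \left(-3 + f\right) \left(18 + f\right)$ ($T{\left(f \right)} = \left(f - 3\right) \left(f + 18\right) = \left(-3 + f\right) \left(18 + f\right)$)
$T^{2}{\left(X{\left(-1,-4 \right)} \right)} = \left(-54 + \left(6 + 6 \left(-4\right)\right)^{2} + 15 \left(6 + 6 \left(-4\right)\right)\right)^{2} = \left(-54 + \left(6 - 24\right)^{2} + 15 \left(6 - 24\right)\right)^{2} = \left(-54 + \left(-18\right)^{2} + 15 \left(-18\right)\right)^{2} = \left(-54 + 324 - 270\right)^{2} = 0^{2} = 0$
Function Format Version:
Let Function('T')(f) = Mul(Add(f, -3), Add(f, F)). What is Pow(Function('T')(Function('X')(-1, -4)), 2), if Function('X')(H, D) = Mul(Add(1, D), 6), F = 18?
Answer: 0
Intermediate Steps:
Function('X')(H, D) = Add(6, Mul(6, D))
Function('T')(f) = Mul(Add(-3, f), Add(18, f)) (Function('T')(f) = Mul(Add(f, -3), Add(f, 18)) = Mul(Add(-3, f), Add(18, f)))
Pow(Function('T')(Function('X')(-1, -4)), 2) = Pow(Add(-54, Pow(Add(6, Mul(6, -4)), 2), Mul(15, Add(6, Mul(6, -4)))), 2) = Pow(Add(-54, Pow(Add(6, -24), 2), Mul(15, Add(6, -24))), 2) = Pow(Add(-54, Pow(-18, 2), Mul(15, -18)), 2) = Pow(Add(-54, 324, -270), 2) = Pow(0, 2) = 0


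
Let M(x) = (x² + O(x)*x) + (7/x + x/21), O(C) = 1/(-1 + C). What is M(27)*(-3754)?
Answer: -6747816877/2457 ≈ -2.7464e+6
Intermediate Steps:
M(x) = x² + 7/x + x/21 + x/(-1 + x) (M(x) = (x² + x/(-1 + x)) + (7/x + x/21) = x² + 7/x + x/21 + x/(-1 + x))
M(27)*(-3754) = (27² + 7/27 + (1/21)*27 + 27/(-1 + 27))*(-3754) = (729 + 7*(1/27) + 9/7 + 27/26)*(-3754) = (729 + 7/27 + 9/7 + 27*(1/26))*(-3754) = (729 + 7/27 + 9/7 + 27/26)*(-3754) = (3595001/4914)*(-3754) = -6747816877/2457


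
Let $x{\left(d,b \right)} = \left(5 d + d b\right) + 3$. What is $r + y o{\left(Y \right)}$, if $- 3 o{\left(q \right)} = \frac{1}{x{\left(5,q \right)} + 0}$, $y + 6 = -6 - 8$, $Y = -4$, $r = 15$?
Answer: $\frac{95}{6} \approx 15.833$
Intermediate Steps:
$x{\left(d,b \right)} = 3 + 5 d + b d$ ($x{\left(d,b \right)} = \left(5 d + b d\right) + 3 = 3 + 5 d + b d$)
$y = -20$ ($y = -6 - 14 = -20$)
$o{\left(q \right)} = - \frac{1}{3 \left(28 + 5 q\right)}$ ($o{\left(q \right)} = - \frac{1}{3 \left(\left(3 + 5 \cdot 5 + q 5\right) + 0\right)} = - \frac{1}{3 \left(\left(3 + 25 + 5 q\right) + 0\right)} = - \frac{1}{3 \left(\left(28 + 5 q\right) + 0\right)} = - \frac{1}{3 \left(28 + 5 q\right)}$)
$r + y o{\left(Y \right)} = 15 - 20 \left(- \frac{1}{84 + 15 \left(-4\right)}\right) = 15 - 20 \left(- \frac{1}{84 - 60}\right) = 15 - 20 \left(- \frac{1}{24}\right) = 15 - 20 \left(\left(-1\right) \frac{1}{24}\right) = 15 - - \frac{5}{6} = 15 + \frac{5}{6} = \frac{95}{6}$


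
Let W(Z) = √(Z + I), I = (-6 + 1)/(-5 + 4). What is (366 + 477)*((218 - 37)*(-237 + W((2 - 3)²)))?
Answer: -36162171 + 152583*√6 ≈ -3.5788e+7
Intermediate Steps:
I = 5 (I = -5/(-1) = -5*(-1) = 5)
W(Z) = √(5 + Z) (W(Z) = √(Z + 5) = √(5 + Z))
(366 + 477)*((218 - 37)*(-237 + W((2 - 3)²))) = (366 + 477)*((218 - 37)*(-237 + √(5 + (2 - 3)²))) = 843*(181*(-237 + √(5 + (-1)²))) = 843*(181*(-237 + √(5 + 1))) = 843*(181*(-237 + √6)) = 843*(-42897 + 181*√6) = -36162171 + 152583*√6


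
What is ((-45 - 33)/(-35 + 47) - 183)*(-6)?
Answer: 1137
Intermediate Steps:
((-45 - 33)/(-35 + 47) - 183)*(-6) = (-78/12 - 183)*(-6) = (-78*1/12 - 183)*(-6) = (-13/2 - 183)*(-6) = -379/2*(-6) = 1137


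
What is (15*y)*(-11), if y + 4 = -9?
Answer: 2145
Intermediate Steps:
y = -13 (y = -4 - 9 = -13)
(15*y)*(-11) = (15*(-13))*(-11) = -195*(-11) = 2145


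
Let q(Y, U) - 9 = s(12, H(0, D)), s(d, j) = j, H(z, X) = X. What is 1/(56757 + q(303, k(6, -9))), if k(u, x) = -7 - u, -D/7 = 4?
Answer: 1/56738 ≈ 1.7625e-5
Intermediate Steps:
D = -28 (D = -7*4 = -28)
q(Y, U) = -19 (q(Y, U) = 9 - 28 = -19)
1/(56757 + q(303, k(6, -9))) = 1/(56757 - 19) = 1/56738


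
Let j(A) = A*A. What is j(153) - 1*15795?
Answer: 7614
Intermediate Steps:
j(A) = A²
j(153) - 1*15795 = 153² - 1*15795 = 23409 - 15795 = 7614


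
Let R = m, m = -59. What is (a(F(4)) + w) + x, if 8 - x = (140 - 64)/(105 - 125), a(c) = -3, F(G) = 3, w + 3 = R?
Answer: -266/5 ≈ -53.200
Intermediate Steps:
R = -59
w = -62 (w = -3 - 59 = -62)
x = 59/5 (x = 8 - (140 - 64)/(105 - 125) = 8 - 76/(-20) = 8 - 76*(-1)/20 = 8 - 1*(-19/5) = 8 + 19/5 = 59/5 ≈ 11.800)
(a(F(4)) + w) + x = (-3 - 62) + 59/5 = -65 + 59/5 = -266/5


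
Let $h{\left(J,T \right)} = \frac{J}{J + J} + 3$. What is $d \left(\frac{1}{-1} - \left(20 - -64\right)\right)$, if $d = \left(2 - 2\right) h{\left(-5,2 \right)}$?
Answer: $0$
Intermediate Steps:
$h{\left(J,T \right)} = \frac{7}{2}$ ($h{\left(J,T \right)} = \frac{J}{2 J} + 3 = \frac{1}{2 J} J + 3 = \frac{1}{2} + 3 = \frac{7}{2}$)
$d = 0$ ($d = \left(2 - 2\right) \frac{7}{2} = 0 \cdot \frac{7}{2} = 0$)
$d \left(\frac{1}{-1} - \left(20 - -64\right)\right) = 0 \left(\frac{1}{-1} - \left(20 - -64\right)\right) = 0 \left(-1 - 84\right) = 0 \left(-85\right) = 0$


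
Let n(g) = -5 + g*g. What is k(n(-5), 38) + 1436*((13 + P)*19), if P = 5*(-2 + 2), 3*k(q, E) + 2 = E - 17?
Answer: 1064095/3 ≈ 3.5470e+5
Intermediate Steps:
n(g) = -5 + g²
k(q, E) = -19/3 + E/3 (k(q, E) = -⅔ + (E - 17)/3 = -⅔ + (-17 + E)/3 = -⅔ + (-17/3 + E/3) = -19/3 + E/3)
P = 0 (P = 5*0 = 0)
k(n(-5), 38) + 1436*((13 + P)*19) = (-19/3 + (⅓)*38) + 1436*((13 + 0)*19) = (-19/3 + 38/3) + 1436*(13*19) = 19/3 + 1436*247 = 19/3 + 354692 = 1064095/3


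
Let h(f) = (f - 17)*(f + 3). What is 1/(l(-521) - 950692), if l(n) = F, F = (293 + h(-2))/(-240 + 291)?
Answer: -51/48485018 ≈ -1.0519e-6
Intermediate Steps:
h(f) = (-17 + f)*(3 + f)
F = 274/51 (F = (293 + (-51 + (-2)² - 14*(-2)))/(-240 + 291) = (293 + (-51 + 4 + 28))/51 = (293 - 19)*(1/51) = 274*(1/51) = 274/51 ≈ 5.3726)
l(n) = 274/51
1/(l(-521) - 950692) = 1/(274/51 - 950692) = 1/(-48485018/51) = -51/48485018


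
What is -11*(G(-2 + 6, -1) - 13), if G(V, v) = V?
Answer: 99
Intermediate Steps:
-11*(G(-2 + 6, -1) - 13) = -11*((-2 + 6) - 13) = -11*(4 - 13) = -11*(-9) = 99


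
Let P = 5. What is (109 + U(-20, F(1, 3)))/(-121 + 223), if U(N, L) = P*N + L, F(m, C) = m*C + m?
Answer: 13/102 ≈ 0.12745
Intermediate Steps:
F(m, C) = m + C*m (F(m, C) = C*m + m = m + C*m)
U(N, L) = L + 5*N (U(N, L) = 5*N + L = L + 5*N)
(109 + U(-20, F(1, 3)))/(-121 + 223) = (109 + (1*(1 + 3) + 5*(-20)))/(-121 + 223) = (109 + (1*4 - 100))/102 = (109 + (4 - 100))*(1/102) = (109 - 96)*(1/102) = 13*(1/102) = 13/102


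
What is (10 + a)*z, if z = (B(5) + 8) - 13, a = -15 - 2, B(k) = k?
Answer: 0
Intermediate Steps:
a = -17
z = 0 (z = (5 + 8) - 13 = 13 - 13 = 0)
(10 + a)*z = (10 - 17)*0 = -7*0 = 0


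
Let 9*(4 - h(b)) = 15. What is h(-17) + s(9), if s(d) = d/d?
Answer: 10/3 ≈ 3.3333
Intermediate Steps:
s(d) = 1
h(b) = 7/3 (h(b) = 4 - ⅑*15 = 4 - 5/3 = 7/3)
h(-17) + s(9) = 7/3 + 1 = 10/3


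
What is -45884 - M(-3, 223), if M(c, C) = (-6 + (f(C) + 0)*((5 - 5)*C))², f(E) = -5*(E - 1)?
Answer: -45920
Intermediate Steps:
f(E) = 5 - 5*E (f(E) = -5*(-1 + E) = 5 - 5*E)
M(c, C) = 36 (M(c, C) = (-6 + ((5 - 5*C) + 0)*((5 - 5)*C))² = (-6 + (5 - 5*C)*(0*C))² = (-6 + (5 - 5*C)*0)² = (-6 + 0)² = (-6)² = 36)
-45884 - M(-3, 223) = -45884 - 1*36 = -45884 - 36 = -45920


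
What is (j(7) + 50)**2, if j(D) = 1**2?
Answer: 2601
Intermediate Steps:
j(D) = 1
(j(7) + 50)**2 = (1 + 50)**2 = 51**2 = 2601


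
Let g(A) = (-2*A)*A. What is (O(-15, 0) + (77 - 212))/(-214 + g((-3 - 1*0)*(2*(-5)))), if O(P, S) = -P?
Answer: 60/1007 ≈ 0.059583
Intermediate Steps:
g(A) = -2*A**2
(O(-15, 0) + (77 - 212))/(-214 + g((-3 - 1*0)*(2*(-5)))) = (-1*(-15) + (77 - 212))/(-214 - 2*100*(-3 - 1*0)**2) = (15 - 135)/(-214 - 2*100*(-3 + 0)**2) = -120/(-214 - 2*(-3*(-10))**2) = -120/(-214 - 2*30**2) = -120/(-214 - 2*900) = -120/(-214 - 1800) = -120/(-2014) = -120*(-1/2014) = 60/1007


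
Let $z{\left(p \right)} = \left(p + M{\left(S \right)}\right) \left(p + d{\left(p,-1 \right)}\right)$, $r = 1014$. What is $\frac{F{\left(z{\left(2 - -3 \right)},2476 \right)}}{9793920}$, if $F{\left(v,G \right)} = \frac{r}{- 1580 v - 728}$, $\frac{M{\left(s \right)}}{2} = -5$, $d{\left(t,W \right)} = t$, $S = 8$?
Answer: $\frac{169}{127764951040} \approx 1.3227 \cdot 10^{-9}$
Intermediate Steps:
$M{\left(s \right)} = -10$ ($M{\left(s \right)} = 2 \left(-5\right) = -10$)
$z{\left(p \right)} = 2 p \left(-10 + p\right)$ ($z{\left(p \right)} = \left(p - 10\right) \left(p + p\right) = \left(-10 + p\right) 2 p = 2 p \left(-10 + p\right)$)
$F{\left(v,G \right)} = \frac{1014}{-728 - 1580 v}$ ($F{\left(v,G \right)} = \frac{1014}{- 1580 v - 728} = \frac{1014}{-728 - 1580 v}$)
$\frac{F{\left(z{\left(2 - -3 \right)},2476 \right)}}{9793920} = \frac{\left(-507\right) \frac{1}{364 + 790 \cdot 2 \left(2 - -3\right) \left(-10 + \left(2 - -3\right)\right)}}{9793920} = - \frac{507}{364 + 790 \cdot 2 \left(2 + 3\right) \left(-10 + \left(2 + 3\right)\right)} \frac{1}{9793920} = - \frac{507}{364 + 790 \cdot 2 \cdot 5 \left(-10 + 5\right)} \frac{1}{9793920} = - \frac{507}{364 + 790 \cdot 2 \cdot 5 \left(-5\right)} \frac{1}{9793920} = - \frac{507}{364 + 790 \left(-50\right)} \frac{1}{9793920} = - \frac{507}{364 - 39500} \cdot \frac{1}{9793920} = - \frac{507}{-39136} \cdot \frac{1}{9793920} = \left(-507\right) \left(- \frac{1}{39136}\right) \frac{1}{9793920} = \frac{507}{39136} \cdot \frac{1}{9793920} = \frac{169}{127764951040}$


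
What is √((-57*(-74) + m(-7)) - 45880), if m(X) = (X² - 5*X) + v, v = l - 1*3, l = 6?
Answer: 5*I*√1663 ≈ 203.9*I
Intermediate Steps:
v = 3 (v = 6 - 1*3 = 6 - 3 = 3)
m(X) = 3 + X² - 5*X (m(X) = (X² - 5*X) + 3 = 3 + X² - 5*X)
√((-57*(-74) + m(-7)) - 45880) = √((-57*(-74) + (3 + (-7)² - 5*(-7))) - 45880) = √((4218 + (3 + 49 + 35)) - 45880) = √((4218 + 87) - 45880) = √(4305 - 45880) = √(-41575) = 5*I*√1663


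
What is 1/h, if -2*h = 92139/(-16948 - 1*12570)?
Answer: 59036/92139 ≈ 0.64073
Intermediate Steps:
h = 92139/59036 (h = -92139/(2*(-16948 - 1*12570)) = -92139/(2*(-16948 - 12570)) = -92139/(2*(-29518)) = -92139*(-1)/(2*29518) = -1/2*(-92139/29518) = 92139/59036 ≈ 1.5607)
1/h = 1/(92139/59036) = 59036/92139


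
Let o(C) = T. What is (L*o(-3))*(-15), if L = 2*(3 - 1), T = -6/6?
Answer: 60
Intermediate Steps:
T = -1 (T = -6*⅙ = -1)
o(C) = -1
L = 4 (L = 2*2 = 4)
(L*o(-3))*(-15) = (4*(-1))*(-15) = -4*(-15) = 60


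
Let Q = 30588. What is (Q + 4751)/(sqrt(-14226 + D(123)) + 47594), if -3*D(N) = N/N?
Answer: 5045773098/6795609187 - 247373*I*sqrt(2613)/6795609187 ≈ 0.74251 - 0.0018608*I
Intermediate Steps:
D(N) = -1/3 (D(N) = -N/(3*N) = -1/3*1 = -1/3)
(Q + 4751)/(sqrt(-14226 + D(123)) + 47594) = (30588 + 4751)/(sqrt(-14226 - 1/3) + 47594) = 35339/(sqrt(-42679/3) + 47594) = 35339/(7*I*sqrt(2613)/3 + 47594) = 35339/(47594 + 7*I*sqrt(2613)/3)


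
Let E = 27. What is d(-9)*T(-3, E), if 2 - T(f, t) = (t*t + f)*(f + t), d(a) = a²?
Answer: -1411182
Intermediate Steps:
T(f, t) = 2 - (f + t)*(f + t²) (T(f, t) = 2 - (t*t + f)*(f + t) = 2 - (t² + f)*(f + t) = 2 - (f + t²)*(f + t) = 2 - (f + t)*(f + t²))
d(-9)*T(-3, E) = (-9)²*(2 - 1*(-3)² - 1*27³ - 1*(-3)*27 - 1*(-3)*27²) = 81*(2 - 1*9 - 1*19683 + 81 - 1*(-3)*729) = 81*(2 - 9 - 19683 + 81 + 2187) = 81*(-17422) = -1411182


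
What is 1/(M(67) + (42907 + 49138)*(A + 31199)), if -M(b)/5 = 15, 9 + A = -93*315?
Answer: 1/174425200 ≈ 5.7331e-9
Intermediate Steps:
A = -29304 (A = -9 - 93*315 = -9 - 29295 = -29304)
M(b) = -75 (M(b) = -5*15 = -75)
1/(M(67) + (42907 + 49138)*(A + 31199)) = 1/(-75 + (42907 + 49138)*(-29304 + 31199)) = 1/(-75 + 92045*1895) = 1/(-75 + 174425275) = 1/174425200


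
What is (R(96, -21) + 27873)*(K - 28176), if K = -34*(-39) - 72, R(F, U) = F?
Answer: -752981418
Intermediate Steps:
K = 1254 (K = 1326 - 72 = 1254)
(R(96, -21) + 27873)*(K - 28176) = (96 + 27873)*(1254 - 28176) = 27969*(-26922) = -752981418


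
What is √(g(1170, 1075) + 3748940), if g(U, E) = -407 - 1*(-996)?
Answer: 7*√76521 ≈ 1936.4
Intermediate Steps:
g(U, E) = 589 (g(U, E) = -407 + 996 = 589)
√(g(1170, 1075) + 3748940) = √(589 + 3748940) = √3749529 = 7*√76521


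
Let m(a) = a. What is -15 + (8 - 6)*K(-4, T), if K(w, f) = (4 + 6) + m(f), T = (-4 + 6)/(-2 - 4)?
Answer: 13/3 ≈ 4.3333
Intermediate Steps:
T = -⅓ (T = 2/(-6) = 2*(-⅙) = -⅓ ≈ -0.33333)
K(w, f) = 10 + f (K(w, f) = (4 + 6) + f = 10 + f)
-15 + (8 - 6)*K(-4, T) = -15 + (8 - 6)*(10 - ⅓) = -15 + 2*(29/3) = -15 + 58/3 = 13/3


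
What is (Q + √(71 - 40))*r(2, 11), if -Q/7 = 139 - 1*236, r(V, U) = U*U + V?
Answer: 83517 + 123*√31 ≈ 84202.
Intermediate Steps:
r(V, U) = V + U² (r(V, U) = U² + V = V + U²)
Q = 679 (Q = -7*(139 - 1*236) = -7*(139 - 236) = -7*(-97) = 679)
(Q + √(71 - 40))*r(2, 11) = (679 + √(71 - 40))*(2 + 11²) = (679 + √31)*(2 + 121) = (679 + √31)*123 = 83517 + 123*√31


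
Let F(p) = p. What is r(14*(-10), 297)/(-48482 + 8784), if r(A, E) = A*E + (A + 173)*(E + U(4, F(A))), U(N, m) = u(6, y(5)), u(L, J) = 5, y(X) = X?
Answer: 15807/19849 ≈ 0.79636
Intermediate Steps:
U(N, m) = 5
r(A, E) = A*E + (5 + E)*(173 + A) (r(A, E) = A*E + (A + 173)*(E + 5) = A*E + (173 + A)*(5 + E) = A*E + (5 + E)*(173 + A))
r(14*(-10), 297)/(-48482 + 8784) = (865 + 5*(14*(-10)) + 173*297 + 2*(14*(-10))*297)/(-48482 + 8784) = (865 + 5*(-140) + 51381 + 2*(-140)*297)/(-39698) = (865 - 700 + 51381 - 83160)*(-1/39698) = -31614*(-1/39698) = 15807/19849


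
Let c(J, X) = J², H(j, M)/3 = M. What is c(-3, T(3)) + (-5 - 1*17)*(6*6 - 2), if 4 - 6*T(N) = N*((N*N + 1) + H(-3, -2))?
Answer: -739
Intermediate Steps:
H(j, M) = 3*M
T(N) = ⅔ - N*(-5 + N²)/6 (T(N) = ⅔ - N*((N*N + 1) + 3*(-2))/6 = ⅔ - N*((N² + 1) - 6)/6 = ⅔ - N*((1 + N²) - 6)/6 = ⅔ - N*(-5 + N²)/6)
c(-3, T(3)) + (-5 - 1*17)*(6*6 - 2) = (-3)² + (-5 - 1*17)*(6*6 - 2) = 9 + (-5 - 17)*(36 - 2) = 9 - 22*34 = 9 - 748 = -739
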